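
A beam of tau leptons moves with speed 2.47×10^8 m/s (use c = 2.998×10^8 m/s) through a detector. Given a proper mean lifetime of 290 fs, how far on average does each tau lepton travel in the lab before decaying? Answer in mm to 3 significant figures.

d ≈ 0.126 mm

β = v/c = 2.47×10^8 / 2.998×10^8 = 0.82388
γ = 1/√(1 − 0.82388²) = 1.7644
Dilated lifetime: Δt = γτ₀ = 1.7644 × 290 fs = 511.68 fs
d = vΔt = 0.82388c × 511.68 fs = 2.4700×10^8 m/s × 5.1168×10^-13 s = 0.126 mm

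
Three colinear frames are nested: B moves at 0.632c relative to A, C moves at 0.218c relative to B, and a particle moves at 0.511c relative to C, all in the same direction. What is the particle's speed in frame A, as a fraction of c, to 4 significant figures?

Compose boost 2: (0.218 + 0.632)/(1 + 0.218×0.632) = 0.8500/1.13778 = 0.747071
Compose boost 3: (0.511 + 0.747071)/(1 + 0.511×0.747071) = 1.25807/1.38175 = 0.9105

u ≈ 0.9105c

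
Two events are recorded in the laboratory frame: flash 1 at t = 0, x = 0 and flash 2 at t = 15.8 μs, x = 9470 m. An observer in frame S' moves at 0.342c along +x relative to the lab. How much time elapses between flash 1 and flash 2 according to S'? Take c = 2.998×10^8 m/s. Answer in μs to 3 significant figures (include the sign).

Δt' ≈ 5.32 μs

γ = 1/√(1 − 0.342²) = 1.0642
Δt' = γ(Δt − vΔx/c²) = 1.0642 × (15.8 μs − 0.342×9470 m / (2.998×10^8 m/s))
= 1.0642 × (4.9970 μs) = 5.32 μs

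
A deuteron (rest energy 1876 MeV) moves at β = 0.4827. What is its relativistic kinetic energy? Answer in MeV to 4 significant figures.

K ≈ 266.1 MeV

γ = 1/√(1 − 0.4827²) = 1.14183
K = (γ − 1)m₀c² = (1.14183 − 1) × 1876 MeV = 0.141832 × 1876 MeV = 266.1 MeV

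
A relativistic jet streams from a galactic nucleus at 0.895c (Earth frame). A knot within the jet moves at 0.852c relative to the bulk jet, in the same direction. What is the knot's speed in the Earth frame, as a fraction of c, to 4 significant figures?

u ≈ 0.9912c

Relativistic velocity addition: u = (u' + v)/(1 + u'v/c²)
= (0.852 + 0.895)/(1 + 0.852×0.895) = 1.747/1.76254 = 0.9912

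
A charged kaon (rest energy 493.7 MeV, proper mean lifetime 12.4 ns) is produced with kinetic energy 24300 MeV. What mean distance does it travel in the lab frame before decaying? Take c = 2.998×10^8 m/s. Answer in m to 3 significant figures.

γ = 1 + K/(m₀c²) = 1 + 24300/493.7 = 50.220
β = √(1 − 1/γ²) = 0.99980
Dilated lifetime: γτ₀ = 50.220 × 12.4 ns = 622.73 ns
d = βc·γτ₀ = 0.99980 × (2.998×10^8 m/s) × 6.2273×10^-7 s = 187 m

d ≈ 187 m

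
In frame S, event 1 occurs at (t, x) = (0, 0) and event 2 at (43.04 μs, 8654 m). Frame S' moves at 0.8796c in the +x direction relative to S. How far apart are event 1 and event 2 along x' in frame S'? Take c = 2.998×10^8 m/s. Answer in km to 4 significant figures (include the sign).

γ = 1/√(1 − 0.8796²) = 2.10210
Δx' = γ(Δx − vΔt) = 2.10210 × (8654 m − 0.8796×(2.998×10^8 m/s)×43.04×10^-6 s)
= 2.10210 × (-2695.82 m) = -5.667 km

Δx' ≈ -5.667 km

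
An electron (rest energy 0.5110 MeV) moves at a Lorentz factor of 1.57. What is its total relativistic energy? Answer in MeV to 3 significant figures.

γ = 1.57 (given)
E = γm₀c² = 1.57 × 0.5110 MeV = 0.802 MeV

E ≈ 0.802 MeV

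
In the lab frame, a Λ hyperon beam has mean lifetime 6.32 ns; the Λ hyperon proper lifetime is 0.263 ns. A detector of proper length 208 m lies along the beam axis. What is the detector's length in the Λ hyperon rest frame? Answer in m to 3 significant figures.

Time dilation ⇒ γ = Δt/τ₀ = 6.32/0.263 = 24.030
Length contraction: L = L₀/γ = 208/24.030 = 8.66 m

L ≈ 8.66 m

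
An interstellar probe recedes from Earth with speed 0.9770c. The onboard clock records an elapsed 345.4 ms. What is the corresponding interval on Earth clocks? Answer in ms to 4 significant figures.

Δt ≈ 1620 ms

γ = 1/√(1 − 0.9770²) = 4.68957
Time dilation: Δt = γτ₀ = 4.68957 × 345.4 ms = 1620 ms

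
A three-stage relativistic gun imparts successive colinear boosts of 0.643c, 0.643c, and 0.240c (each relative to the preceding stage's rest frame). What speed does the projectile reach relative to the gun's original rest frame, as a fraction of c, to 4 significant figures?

Compose boost 2: (0.643 + 0.643)/(1 + 0.643×0.643) = 1.286/1.41345 = 0.909831
Compose boost 3: (0.240 + 0.909831)/(1 + 0.240×0.909831) = 1.14983/1.21836 = 0.9438

u ≈ 0.9438c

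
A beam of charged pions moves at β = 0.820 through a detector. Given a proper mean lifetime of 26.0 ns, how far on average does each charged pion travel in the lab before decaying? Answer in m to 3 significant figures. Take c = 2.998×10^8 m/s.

d ≈ 11.2 m

γ = 1/√(1 − 0.820²) = 1.7471
Dilated lifetime: Δt = γτ₀ = 1.7471 × 26.0 ns = 45.426 ns
d = vΔt = 0.820c × 45.426 ns = 2.4584×10^8 m/s × 4.5426×10^-8 s = 11.2 m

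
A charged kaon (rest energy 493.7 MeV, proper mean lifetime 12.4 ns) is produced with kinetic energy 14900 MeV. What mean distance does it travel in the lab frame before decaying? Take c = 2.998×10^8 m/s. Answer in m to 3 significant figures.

d ≈ 116 m

γ = 1 + K/(m₀c²) = 1 + 14900/493.7 = 31.180
β = √(1 − 1/γ²) = 0.99949
Dilated lifetime: γτ₀ = 31.180 × 12.4 ns = 386.64 ns
d = βc·γτ₀ = 0.99949 × (2.998×10^8 m/s) × 3.8664×10^-7 s = 116 m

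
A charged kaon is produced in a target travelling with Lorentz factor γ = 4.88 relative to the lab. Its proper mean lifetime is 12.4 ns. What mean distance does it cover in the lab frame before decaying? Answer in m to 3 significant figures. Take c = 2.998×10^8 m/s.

β = √(1 − 1/γ²) = √(1 − 1/4.88²) = 0.97878
Dilated lifetime: Δt = γτ₀ = 4.88 × 12.4 ns = 60.512 ns
d = vΔt = 0.97878c × 60.512 ns = 2.9344×10^8 m/s × 6.0512×10^-8 s = 17.8 m

d ≈ 17.8 m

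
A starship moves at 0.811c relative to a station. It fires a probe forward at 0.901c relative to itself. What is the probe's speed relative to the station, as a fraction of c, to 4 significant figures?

u ≈ 0.9892c

Relativistic velocity addition: u = (u' + v)/(1 + u'v/c²)
= (0.901 + 0.811)/(1 + 0.901×0.811) = 1.712/1.73071 = 0.9892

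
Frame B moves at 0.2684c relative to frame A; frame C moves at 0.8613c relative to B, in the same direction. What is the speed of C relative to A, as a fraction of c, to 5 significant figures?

Compose boost 2: (0.8613 + 0.2684)/(1 + 0.8613×0.2684) = 1.1297/1.231173 = 0.91758

u ≈ 0.91758c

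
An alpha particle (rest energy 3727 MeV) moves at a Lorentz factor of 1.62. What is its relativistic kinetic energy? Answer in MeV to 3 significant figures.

K ≈ 2310 MeV

γ = 1.62 (given)
K = (γ − 1)m₀c² = (1.62 − 1) × 3727 MeV = 0.62000 × 3727 MeV = 2310 MeV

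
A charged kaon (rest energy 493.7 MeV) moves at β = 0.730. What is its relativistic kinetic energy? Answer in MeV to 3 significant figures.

γ = 1/√(1 − 0.730²) = 1.4632
K = (γ − 1)m₀c² = (1.4632 − 1) × 493.7 MeV = 0.46317 × 493.7 MeV = 229 MeV

K ≈ 229 MeV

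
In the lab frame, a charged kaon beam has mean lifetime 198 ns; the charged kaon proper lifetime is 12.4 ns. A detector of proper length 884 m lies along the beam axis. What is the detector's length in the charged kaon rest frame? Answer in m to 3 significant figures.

L ≈ 55.4 m

Time dilation ⇒ γ = Δt/τ₀ = 198/12.4 = 15.968
Length contraction: L = L₀/γ = 884/15.968 = 55.4 m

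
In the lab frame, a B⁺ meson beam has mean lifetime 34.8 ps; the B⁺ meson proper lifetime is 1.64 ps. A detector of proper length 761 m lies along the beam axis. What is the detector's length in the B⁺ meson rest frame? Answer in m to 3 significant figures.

L ≈ 35.9 m

Time dilation ⇒ γ = Δt/τ₀ = 34.8/1.64 = 21.220
Length contraction: L = L₀/γ = 761/21.220 = 35.9 m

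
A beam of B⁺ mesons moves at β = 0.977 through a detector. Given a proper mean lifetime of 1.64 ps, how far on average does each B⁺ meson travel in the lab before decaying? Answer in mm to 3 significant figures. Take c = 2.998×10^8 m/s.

γ = 1/√(1 − 0.977²) = 4.6896
Dilated lifetime: Δt = γτ₀ = 4.6896 × 1.64 ps = 7.6909 ps
d = vΔt = 0.977c × 7.6909 ps = 2.9290×10^8 m/s × 7.6909×10^-12 s = 2.25 mm

d ≈ 2.25 mm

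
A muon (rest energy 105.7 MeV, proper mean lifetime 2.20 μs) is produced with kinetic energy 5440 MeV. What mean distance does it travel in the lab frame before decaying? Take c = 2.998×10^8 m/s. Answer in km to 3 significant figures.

d ≈ 34.6 km

γ = 1 + K/(m₀c²) = 1 + 5440/105.7 = 52.466
β = √(1 − 1/γ²) = 0.99982
Dilated lifetime: γτ₀ = 52.466 × 2.20 μs = 115.43 μs
d = βc·γτ₀ = 0.99982 × (2.998×10^8 m/s) × 0.00011543 s = 34.6 km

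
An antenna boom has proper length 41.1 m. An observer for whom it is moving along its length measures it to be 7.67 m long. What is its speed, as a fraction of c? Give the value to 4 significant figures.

β ≈ 0.9824

γ = L₀/L = 41.1/7.67 = 5.35854
β = √(1 − 1/γ²) = 0.9824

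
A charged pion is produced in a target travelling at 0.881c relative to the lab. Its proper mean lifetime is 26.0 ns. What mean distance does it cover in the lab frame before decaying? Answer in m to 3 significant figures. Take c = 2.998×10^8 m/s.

d ≈ 14.5 m

γ = 1/√(1 − 0.881²) = 2.1136
Dilated lifetime: Δt = γτ₀ = 2.1136 × 26.0 ns = 54.955 ns
d = vΔt = 0.881c × 54.955 ns = 2.6412×10^8 m/s × 5.4955×10^-8 s = 14.5 m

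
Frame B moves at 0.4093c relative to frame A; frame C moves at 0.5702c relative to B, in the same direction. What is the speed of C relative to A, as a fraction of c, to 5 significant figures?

Compose boost 2: (0.5702 + 0.4093)/(1 + 0.5702×0.4093) = 0.97950/1.233383 = 0.79416

u ≈ 0.79416c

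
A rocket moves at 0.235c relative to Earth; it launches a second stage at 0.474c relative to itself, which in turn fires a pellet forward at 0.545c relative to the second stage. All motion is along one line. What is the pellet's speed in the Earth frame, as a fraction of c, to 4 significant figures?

u ≈ 0.8778c

Compose boost 2: (0.474 + 0.235)/(1 + 0.474×0.235) = 0.7090/1.11139 = 0.637940
Compose boost 3: (0.545 + 0.637940)/(1 + 0.545×0.637940) = 1.18294/1.34768 = 0.8778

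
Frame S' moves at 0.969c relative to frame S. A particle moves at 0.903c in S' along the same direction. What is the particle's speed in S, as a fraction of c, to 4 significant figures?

u ≈ 0.9984c

Relativistic velocity addition: u = (u' + v)/(1 + u'v/c²)
= (0.903 + 0.969)/(1 + 0.903×0.969) = 1.872/1.87501 = 0.9984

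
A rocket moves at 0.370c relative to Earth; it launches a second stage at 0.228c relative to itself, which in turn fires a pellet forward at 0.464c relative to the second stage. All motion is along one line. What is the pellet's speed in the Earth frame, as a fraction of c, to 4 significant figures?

u ≈ 0.8086c

Compose boost 2: (0.228 + 0.370)/(1 + 0.228×0.370) = 0.5980/1.08436 = 0.551477
Compose boost 3: (0.464 + 0.551477)/(1 + 0.464×0.551477) = 1.01548/1.25589 = 0.8086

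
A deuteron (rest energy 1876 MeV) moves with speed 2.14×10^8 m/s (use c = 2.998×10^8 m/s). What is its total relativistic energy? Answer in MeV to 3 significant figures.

β = v/c = 2.14×10^8 / 2.998×10^8 = 0.71381
γ = 1/√(1 − 0.71381²) = 1.4279
E = γm₀c² = 1.4279 × 1876 MeV = 2680 MeV

E ≈ 2680 MeV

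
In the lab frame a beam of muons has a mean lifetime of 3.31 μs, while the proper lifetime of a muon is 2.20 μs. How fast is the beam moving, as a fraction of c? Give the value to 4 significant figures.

β ≈ 0.7472

γ = Δt/τ₀ = 3.31/2.20 = 1.50455
β = √(1 − 1/γ²) = √(1 − 1/1.50455²) = 0.7472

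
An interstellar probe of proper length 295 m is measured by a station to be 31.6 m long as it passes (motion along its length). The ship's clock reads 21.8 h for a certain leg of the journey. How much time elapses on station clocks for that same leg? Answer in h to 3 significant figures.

Length contraction ⇒ γ = L₀/L = 295/31.6 = 9.3354
Time dilation: Δt = γτ₀ = 9.3354 × 21.8 h = 204 h

Δt ≈ 204 h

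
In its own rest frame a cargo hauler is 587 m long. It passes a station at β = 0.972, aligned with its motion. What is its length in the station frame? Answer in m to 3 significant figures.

γ = 1/√(1 − 0.972²) = 4.2557
Length contraction: L = L₀/γ = 587/4.2557 = 138 m

L ≈ 138 m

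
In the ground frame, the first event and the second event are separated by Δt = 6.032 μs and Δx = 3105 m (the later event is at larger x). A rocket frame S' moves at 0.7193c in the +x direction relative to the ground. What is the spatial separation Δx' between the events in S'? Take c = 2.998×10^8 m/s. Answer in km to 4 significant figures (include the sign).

γ = 1/√(1 − 0.7193²) = 1.43947
Δx' = γ(Δx − vΔt) = 1.43947 × (3105 m − 0.7193×(2.998×10^8 m/s)×6.032×10^-6 s)
= 1.43947 × (1804.22 m) = 2.597 km

Δx' ≈ 2.597 km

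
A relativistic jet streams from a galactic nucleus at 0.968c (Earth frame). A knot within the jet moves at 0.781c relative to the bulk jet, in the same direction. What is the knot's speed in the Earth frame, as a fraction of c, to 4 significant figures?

u ≈ 0.9960c

Relativistic velocity addition: u = (u' + v)/(1 + u'v/c²)
= (0.781 + 0.968)/(1 + 0.781×0.968) = 1.749/1.75601 = 0.9960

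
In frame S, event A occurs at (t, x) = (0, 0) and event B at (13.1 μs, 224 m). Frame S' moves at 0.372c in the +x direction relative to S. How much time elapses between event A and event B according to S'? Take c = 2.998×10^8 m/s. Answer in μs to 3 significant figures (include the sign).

Δt' ≈ 13.8 μs

γ = 1/√(1 − 0.372²) = 1.0773
Δt' = γ(Δt − vΔx/c²) = 1.0773 × (13.1 μs − 0.372×224 m / (2.998×10^8 m/s))
= 1.0773 × (12.822 μs) = 13.8 μs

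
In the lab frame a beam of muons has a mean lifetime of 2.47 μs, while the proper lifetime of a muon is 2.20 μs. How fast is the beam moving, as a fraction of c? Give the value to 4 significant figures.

β ≈ 0.4546

γ = Δt/τ₀ = 2.47/2.20 = 1.12273
β = √(1 − 1/γ²) = √(1 − 1/1.12273²) = 0.4546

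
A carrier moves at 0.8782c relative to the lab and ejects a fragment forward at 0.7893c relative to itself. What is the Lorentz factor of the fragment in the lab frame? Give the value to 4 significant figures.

γ ≈ 5.765

u_lab = (0.7893 + 0.8782)/(1 + 0.7893×0.8782) = 1.6675/1.693163 = 0.9848430
γ = 1/√(1 − 0.9848430²) = 5.765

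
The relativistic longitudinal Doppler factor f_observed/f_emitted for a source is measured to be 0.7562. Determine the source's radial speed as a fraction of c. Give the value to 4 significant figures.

β ≈ 0.2724

f_obs/f_src = √((1−β)/(1+β)) = 0.7562  ⇒  (1−β)/(1+β) = 0.571838
β = |1 − D²|/(1 + D²) = |1 − 0.571838|/(1 + 0.571838) = 0.2724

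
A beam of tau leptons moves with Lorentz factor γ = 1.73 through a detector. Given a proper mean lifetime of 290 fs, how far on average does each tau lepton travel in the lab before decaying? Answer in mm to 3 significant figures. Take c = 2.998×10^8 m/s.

β = √(1 − 1/γ²) = √(1 − 1/1.73²) = 0.81601
Dilated lifetime: Δt = γτ₀ = 1.73 × 290 fs = 501.70 fs
d = vΔt = 0.81601c × 501.70 fs = 2.4464×10^8 m/s × 5.0170×10^-13 s = 0.123 mm

d ≈ 0.123 mm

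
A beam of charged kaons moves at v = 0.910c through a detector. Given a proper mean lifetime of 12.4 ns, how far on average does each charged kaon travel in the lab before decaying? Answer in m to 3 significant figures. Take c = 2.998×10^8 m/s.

d ≈ 8.16 m

γ = 1/√(1 − 0.910²) = 2.4119
Dilated lifetime: Δt = γτ₀ = 2.4119 × 12.4 ns = 29.908 ns
d = vΔt = 0.910c × 29.908 ns = 2.7282×10^8 m/s × 2.9908×10^-8 s = 8.16 m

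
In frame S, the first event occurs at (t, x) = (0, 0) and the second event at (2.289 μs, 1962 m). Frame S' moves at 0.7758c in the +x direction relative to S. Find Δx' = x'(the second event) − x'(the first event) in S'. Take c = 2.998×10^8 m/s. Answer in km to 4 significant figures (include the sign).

Δx' ≈ 2.266 km

γ = 1/√(1 − 0.7758²) = 1.58484
Δx' = γ(Δx − vΔt) = 1.58484 × (1962 m − 0.7758×(2.998×10^8 m/s)×2.289×10^-6 s)
= 1.58484 × (1429.61 m) = 2.266 km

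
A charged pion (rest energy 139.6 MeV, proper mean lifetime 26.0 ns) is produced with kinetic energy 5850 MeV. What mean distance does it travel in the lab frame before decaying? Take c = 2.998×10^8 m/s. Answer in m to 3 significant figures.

γ = 1 + K/(m₀c²) = 1 + 5850/139.6 = 42.905
β = √(1 − 1/γ²) = 0.99973
Dilated lifetime: γτ₀ = 42.905 × 26.0 ns = 1115.5 ns
d = βc·γτ₀ = 0.99973 × (2.998×10^8 m/s) × 1.1155×10^-6 s = 334 m

d ≈ 334 m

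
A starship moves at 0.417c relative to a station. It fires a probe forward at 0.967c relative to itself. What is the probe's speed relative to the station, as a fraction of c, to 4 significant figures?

u ≈ 0.9863c

Relativistic velocity addition: u = (u' + v)/(1 + u'v/c²)
= (0.967 + 0.417)/(1 + 0.967×0.417) = 1.384/1.40324 = 0.9863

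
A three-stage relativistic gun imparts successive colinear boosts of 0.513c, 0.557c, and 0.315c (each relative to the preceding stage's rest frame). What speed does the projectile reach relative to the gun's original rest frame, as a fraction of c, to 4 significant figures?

Compose boost 2: (0.557 + 0.513)/(1 + 0.557×0.513) = 1.070/1.28574 = 0.832205
Compose boost 3: (0.315 + 0.832205)/(1 + 0.315×0.832205) = 1.14720/1.26214 = 0.9089

u ≈ 0.9089c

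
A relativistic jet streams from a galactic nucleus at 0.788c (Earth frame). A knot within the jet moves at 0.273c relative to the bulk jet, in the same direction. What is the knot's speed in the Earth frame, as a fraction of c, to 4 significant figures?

Relativistic velocity addition: u = (u' + v)/(1 + u'v/c²)
= (0.273 + 0.788)/(1 + 0.273×0.788) = 1.061/1.21512 = 0.8732

u ≈ 0.8732c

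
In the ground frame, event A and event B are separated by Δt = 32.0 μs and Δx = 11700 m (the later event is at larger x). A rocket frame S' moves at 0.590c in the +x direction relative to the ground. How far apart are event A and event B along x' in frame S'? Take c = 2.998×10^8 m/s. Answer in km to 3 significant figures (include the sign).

γ = 1/√(1 − 0.590²) = 1.2385
Δx' = γ(Δx − vΔt) = 1.2385 × (11700 m − 0.590×(2.998×10^8 m/s)×32.0×10^-6 s)
= 1.2385 × (6039.8 m) = 7.48 km

Δx' ≈ 7.48 km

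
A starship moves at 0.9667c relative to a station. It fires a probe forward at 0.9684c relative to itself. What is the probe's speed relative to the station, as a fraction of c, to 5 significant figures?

Relativistic velocity addition: u = (u' + v)/(1 + u'v/c²)
= (0.9684 + 0.9667)/(1 + 0.9684×0.9667) = 1.9351/1.936152 = 0.99946

u ≈ 0.99946c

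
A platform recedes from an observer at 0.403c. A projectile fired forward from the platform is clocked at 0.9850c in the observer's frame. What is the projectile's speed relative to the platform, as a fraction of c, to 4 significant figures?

u' ≈ 0.9651c

Inverse velocity addition: u' = (u − v)/(1 − uv/c²)
= (0.9850 − 0.403)/(1 − 0.9850×0.403) = 0.5820/0.603045 = 0.9651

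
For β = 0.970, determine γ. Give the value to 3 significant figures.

γ ≈ 4.11

γ = 1/√(1 − β²) = 1/√(1 − 0.970²) = 1/√(0.059100) = 4.11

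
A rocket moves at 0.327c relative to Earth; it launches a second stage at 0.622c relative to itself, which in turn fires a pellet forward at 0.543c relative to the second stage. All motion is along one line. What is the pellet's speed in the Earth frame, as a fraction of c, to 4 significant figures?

Compose boost 2: (0.622 + 0.327)/(1 + 0.622×0.327) = 0.9490/1.20339 = 0.788603
Compose boost 3: (0.543 + 0.788603)/(1 + 0.543×0.788603) = 1.33160/1.42821 = 0.9324

u ≈ 0.9324c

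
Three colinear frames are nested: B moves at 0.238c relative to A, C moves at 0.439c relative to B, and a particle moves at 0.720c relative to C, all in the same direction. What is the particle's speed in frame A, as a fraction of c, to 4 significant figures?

Compose boost 2: (0.439 + 0.238)/(1 + 0.439×0.238) = 0.6770/1.10448 = 0.612957
Compose boost 3: (0.720 + 0.612957)/(1 + 0.720×0.612957) = 1.33296/1.44133 = 0.9248

u ≈ 0.9248c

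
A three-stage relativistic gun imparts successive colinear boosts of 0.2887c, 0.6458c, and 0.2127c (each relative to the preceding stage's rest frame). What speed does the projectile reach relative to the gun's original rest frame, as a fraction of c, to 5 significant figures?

u ≈ 0.85681c

Compose boost 2: (0.6458 + 0.2887)/(1 + 0.6458×0.2887) = 0.93450/1.186442 = 0.7876488
Compose boost 3: (0.2127 + 0.7876488)/(1 + 0.2127×0.7876488) = 1.000349/1.167533 = 0.85681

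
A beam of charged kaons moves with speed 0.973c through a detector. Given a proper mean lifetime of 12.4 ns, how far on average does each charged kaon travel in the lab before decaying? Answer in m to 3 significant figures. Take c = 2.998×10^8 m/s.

d ≈ 15.7 m

γ = 1/√(1 − 0.973²) = 4.3327
Dilated lifetime: Δt = γτ₀ = 4.3327 × 12.4 ns = 53.725 ns
d = vΔt = 0.973c × 53.725 ns = 2.9171×10^8 m/s × 5.3725×10^-8 s = 15.7 m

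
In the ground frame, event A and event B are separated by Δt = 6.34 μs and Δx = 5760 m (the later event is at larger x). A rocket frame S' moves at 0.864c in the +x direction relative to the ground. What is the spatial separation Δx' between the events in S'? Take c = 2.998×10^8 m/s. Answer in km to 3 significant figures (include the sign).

Δx' ≈ 8.18 km

γ = 1/√(1 − 0.864²) = 1.9861
Δx' = γ(Δx − vΔt) = 1.9861 × (5760 m − 0.864×(2.998×10^8 m/s)×6.34×10^-6 s)
= 1.9861 × (4117.8 m) = 8.18 km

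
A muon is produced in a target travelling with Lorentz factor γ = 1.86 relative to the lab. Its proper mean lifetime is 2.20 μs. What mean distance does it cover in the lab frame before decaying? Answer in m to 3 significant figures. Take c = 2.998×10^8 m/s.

β = √(1 − 1/γ²) = √(1 − 1/1.86²) = 0.84318
Dilated lifetime: Δt = γτ₀ = 1.86 × 2.20 μs = 4.0920 μs
d = vΔt = 0.84318c × 4.0920 μs = 2.5278×10^8 m/s × 4.0920×10^-6 s = 1030 m

d ≈ 1030 m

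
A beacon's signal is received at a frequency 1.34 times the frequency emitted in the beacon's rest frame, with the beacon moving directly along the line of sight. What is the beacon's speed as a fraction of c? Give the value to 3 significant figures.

β ≈ 0.285

f_obs/f_src = √((1+β)/(1−β)) = 1.34  ⇒  (1+β)/(1−β) = 1.7956
β = |1 − D²|/(1 + D²) = |1 − 1.7956|/(1 + 1.7956) = 0.285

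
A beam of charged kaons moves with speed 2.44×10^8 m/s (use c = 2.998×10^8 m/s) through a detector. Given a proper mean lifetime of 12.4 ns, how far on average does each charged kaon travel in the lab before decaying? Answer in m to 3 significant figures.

β = v/c = 2.44×10^8 / 2.998×10^8 = 0.81388
γ = 1/√(1 − 0.81388²) = 1.7211
Dilated lifetime: Δt = γτ₀ = 1.7211 × 12.4 ns = 21.341 ns
d = vΔt = 0.81388c × 21.341 ns = 2.4400×10^8 m/s × 2.1341×10^-8 s = 5.21 m

d ≈ 5.21 m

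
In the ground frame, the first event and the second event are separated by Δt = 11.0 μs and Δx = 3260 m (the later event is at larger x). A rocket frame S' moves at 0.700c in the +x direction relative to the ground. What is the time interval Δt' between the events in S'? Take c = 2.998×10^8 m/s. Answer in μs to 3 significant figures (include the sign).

γ = 1/√(1 − 0.700²) = 1.4003
Δt' = γ(Δt − vΔx/c²) = 1.4003 × (11.0 μs − 0.700×3260 m / (2.998×10^8 m/s))
= 1.4003 × (3.3883 μs) = 4.74 μs

Δt' ≈ 4.74 μs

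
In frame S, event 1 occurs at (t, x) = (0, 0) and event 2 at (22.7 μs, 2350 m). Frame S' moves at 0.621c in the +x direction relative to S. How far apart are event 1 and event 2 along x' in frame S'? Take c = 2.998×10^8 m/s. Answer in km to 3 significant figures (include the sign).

Δx' ≈ -2.39 km

γ = 1/√(1 − 0.621²) = 1.2758
Δx' = γ(Δx − vΔt) = 1.2758 × (2350 m − 0.621×(2.998×10^8 m/s)×22.7×10^-6 s)
= 1.2758 × (-1876.2 m) = -2.39 km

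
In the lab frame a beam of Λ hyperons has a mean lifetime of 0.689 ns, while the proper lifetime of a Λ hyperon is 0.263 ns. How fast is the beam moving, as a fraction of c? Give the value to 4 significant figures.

γ = Δt/τ₀ = 0.689/0.263 = 2.61977
β = √(1 − 1/γ²) = √(1 − 1/2.61977²) = 0.9243

β ≈ 0.9243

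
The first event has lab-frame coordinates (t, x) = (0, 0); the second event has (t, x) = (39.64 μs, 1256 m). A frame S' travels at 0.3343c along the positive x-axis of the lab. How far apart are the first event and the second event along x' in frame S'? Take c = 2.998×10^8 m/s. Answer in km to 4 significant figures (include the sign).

Δx' ≈ -2.883 km

γ = 1/√(1 − 0.3343²) = 1.06105
Δx' = γ(Δx − vΔt) = 1.06105 × (1256 m − 0.3343×(2.998×10^8 m/s)×39.64×10^-6 s)
= 1.06105 × (-2716.85 m) = -2.883 km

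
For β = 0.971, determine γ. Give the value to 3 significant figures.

γ = 1/√(1 − β²) = 1/√(1 − 0.971²) = 1/√(0.057159) = 4.18

γ ≈ 4.18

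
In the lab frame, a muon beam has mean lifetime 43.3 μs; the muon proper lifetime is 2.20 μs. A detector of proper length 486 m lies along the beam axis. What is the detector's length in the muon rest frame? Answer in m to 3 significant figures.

Time dilation ⇒ γ = Δt/τ₀ = 43.3/2.20 = 19.682
Length contraction: L = L₀/γ = 486/19.682 = 24.7 m

L ≈ 24.7 m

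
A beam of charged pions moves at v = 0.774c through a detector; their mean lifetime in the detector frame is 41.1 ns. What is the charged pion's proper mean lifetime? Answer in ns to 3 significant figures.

τ₀ ≈ 26.0 ns

γ = 1/√(1 − 0.774²) = 1.5793
Proper time: τ₀ = Δt/γ = 41.1/1.5793 = 26.0 ns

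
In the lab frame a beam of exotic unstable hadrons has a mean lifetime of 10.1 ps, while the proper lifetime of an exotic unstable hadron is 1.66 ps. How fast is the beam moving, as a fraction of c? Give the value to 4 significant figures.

γ = Δt/τ₀ = 10.1/1.66 = 6.08434
β = √(1 − 1/γ²) = √(1 − 1/6.08434²) = 0.9864

β ≈ 0.9864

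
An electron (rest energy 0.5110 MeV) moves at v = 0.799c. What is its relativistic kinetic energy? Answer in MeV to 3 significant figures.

K ≈ 0.339 MeV

γ = 1/√(1 − 0.799²) = 1.6630
K = (γ − 1)m₀c² = (1.6630 − 1) × 0.5110 MeV = 0.66298 × 0.5110 MeV = 0.339 MeV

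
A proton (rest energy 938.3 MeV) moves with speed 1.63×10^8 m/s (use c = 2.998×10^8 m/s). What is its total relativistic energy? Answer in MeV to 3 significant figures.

E ≈ 1120 MeV

β = v/c = 1.63×10^8 / 2.998×10^8 = 0.54370
γ = 1/√(1 − 0.54370²) = 1.1915
E = γm₀c² = 1.1915 × 938.3 MeV = 1120 MeV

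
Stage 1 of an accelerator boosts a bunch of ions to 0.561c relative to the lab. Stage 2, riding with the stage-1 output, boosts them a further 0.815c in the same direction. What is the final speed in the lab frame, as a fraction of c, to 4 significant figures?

u ≈ 0.9443c

Compose boost 2: (0.815 + 0.561)/(1 + 0.815×0.561) = 1.376/1.45722 = 0.9443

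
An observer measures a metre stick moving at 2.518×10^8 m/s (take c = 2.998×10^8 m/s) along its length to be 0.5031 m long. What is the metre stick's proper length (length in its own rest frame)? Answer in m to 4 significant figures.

L₀ ≈ 0.9269 m

β = v/c = 2.518×10^8 / 2.998×10^8 = 0.839893
γ = 1/√(1 − 0.839893²) = 1.84246
L₀ = γL = 1.84246 × 0.5031 = 0.9269 m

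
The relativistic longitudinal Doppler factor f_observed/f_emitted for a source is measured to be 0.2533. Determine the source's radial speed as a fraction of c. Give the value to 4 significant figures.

β ≈ 0.8794

f_obs/f_src = √((1−β)/(1+β)) = 0.2533  ⇒  (1−β)/(1+β) = 0.0641609
β = |1 − D²|/(1 + D²) = |1 − 0.0641609|/(1 + 0.0641609) = 0.8794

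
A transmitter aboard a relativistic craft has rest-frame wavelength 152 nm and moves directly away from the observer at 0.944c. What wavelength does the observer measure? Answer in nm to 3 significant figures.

λ_obs ≈ 896 nm

Relativistic Doppler: λ_obs = λ_src √((1+β)/(1−β))
= 152 × √(1.9440/0.056000) = 152 × 5.8919 = 896 nm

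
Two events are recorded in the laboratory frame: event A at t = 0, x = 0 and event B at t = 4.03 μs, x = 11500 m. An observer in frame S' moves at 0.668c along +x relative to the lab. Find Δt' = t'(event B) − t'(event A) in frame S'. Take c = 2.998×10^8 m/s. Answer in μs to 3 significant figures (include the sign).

γ = 1/√(1 − 0.668²) = 1.3438
Δt' = γ(Δt − vΔx/c²) = 1.3438 × (4.03 μs − 0.668×11500 m / (2.998×10^8 m/s))
= 1.3438 × (-21.594 μs) = -29.0 μs

Δt' ≈ -29.0 μs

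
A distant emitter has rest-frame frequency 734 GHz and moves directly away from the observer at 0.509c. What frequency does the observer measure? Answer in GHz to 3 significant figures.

Relativistic Doppler: f_obs = f_src √((1−β)/(1+β))
= 734 × √(0.49100/1.5090) = 734 × 0.57042 = 419 GHz

f_obs ≈ 419 GHz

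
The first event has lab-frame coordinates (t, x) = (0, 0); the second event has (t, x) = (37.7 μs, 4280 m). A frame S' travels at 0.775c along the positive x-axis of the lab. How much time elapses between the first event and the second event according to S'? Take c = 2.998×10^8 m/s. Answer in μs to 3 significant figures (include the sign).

Δt' ≈ 42.1 μs

γ = 1/√(1 − 0.775²) = 1.5824
Δt' = γ(Δt − vΔx/c²) = 1.5824 × (37.7 μs − 0.775×4280 m / (2.998×10^8 m/s))
= 1.5824 × (26.636 μs) = 42.1 μs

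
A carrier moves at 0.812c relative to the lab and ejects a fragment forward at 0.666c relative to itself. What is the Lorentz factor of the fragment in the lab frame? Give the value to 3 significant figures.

u_lab = (0.666 + 0.812)/(1 + 0.666×0.812) = 1.478/1.54079 = 0.959247
γ = 1/√(1 − 0.959247²) = 3.54

γ ≈ 3.54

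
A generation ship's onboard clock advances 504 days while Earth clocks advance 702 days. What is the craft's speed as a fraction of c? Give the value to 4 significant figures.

γ = Δt/τ₀ = 702/504 = 1.39286
β = √(1 − 1/γ²) = √(1 − 1/1.39286²) = 0.6961

β ≈ 0.6961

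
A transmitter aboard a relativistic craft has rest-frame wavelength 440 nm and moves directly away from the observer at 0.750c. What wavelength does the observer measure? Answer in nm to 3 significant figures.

λ_obs ≈ 1160 nm

Relativistic Doppler: λ_obs = λ_src √((1+β)/(1−β))
= 440 × √(1.7500/0.25000) = 440 × 2.6458 = 1160 nm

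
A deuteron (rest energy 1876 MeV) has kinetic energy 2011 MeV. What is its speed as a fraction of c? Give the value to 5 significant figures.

γ = 1 + K/(m₀c²) = 1 + 2011/1876 = 2.071962
β = √(1 − 1/γ²) = 0.87582

β ≈ 0.87582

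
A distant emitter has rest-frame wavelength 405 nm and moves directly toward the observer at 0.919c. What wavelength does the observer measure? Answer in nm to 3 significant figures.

λ_obs ≈ 83.2 nm

Relativistic Doppler: λ_obs = λ_src √((1−β)/(1+β))
= 405 × √(0.081000/1.9190) = 405 × 0.20545 = 83.2 nm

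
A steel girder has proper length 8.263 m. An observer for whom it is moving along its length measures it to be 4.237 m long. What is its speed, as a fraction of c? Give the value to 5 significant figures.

γ = L₀/L = 8.263/4.237 = 1.950201
β = √(1 − 1/γ²) = 0.85853

β ≈ 0.85853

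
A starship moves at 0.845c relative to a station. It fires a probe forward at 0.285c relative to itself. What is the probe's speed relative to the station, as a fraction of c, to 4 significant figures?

u ≈ 0.9107c

Relativistic velocity addition: u = (u' + v)/(1 + u'v/c²)
= (0.285 + 0.845)/(1 + 0.285×0.845) = 1.130/1.24083 = 0.9107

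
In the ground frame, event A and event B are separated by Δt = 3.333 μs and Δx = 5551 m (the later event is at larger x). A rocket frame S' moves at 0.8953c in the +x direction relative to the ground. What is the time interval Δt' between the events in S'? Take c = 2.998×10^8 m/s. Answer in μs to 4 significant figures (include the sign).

Δt' ≈ -29.73 μs

γ = 1/√(1 − 0.8953²) = 2.24485
Δt' = γ(Δt − vΔx/c²) = 2.24485 × (3.333 μs − 0.8953×5551 m / (2.998×10^8 m/s))
= 2.24485 × (-13.2441 μs) = -29.73 μs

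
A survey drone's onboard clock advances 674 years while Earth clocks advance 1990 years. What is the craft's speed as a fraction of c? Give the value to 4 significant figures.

β ≈ 0.9409

γ = Δt/τ₀ = 1990/674 = 2.95252
β = √(1 − 1/γ²) = √(1 − 1/2.95252²) = 0.9409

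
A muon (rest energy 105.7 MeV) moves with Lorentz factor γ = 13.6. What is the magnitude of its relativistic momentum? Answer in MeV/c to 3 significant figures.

p ≈ 1430 MeV/c

β = √(1 − 1/γ²) = √(1 − 1/13.6²) = 0.99729
p = γβm₀c = 13.6 × 0.99729 × 105.7 MeV/c = 1430 MeV/c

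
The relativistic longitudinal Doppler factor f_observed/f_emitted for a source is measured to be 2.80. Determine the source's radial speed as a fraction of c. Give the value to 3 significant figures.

β ≈ 0.774

f_obs/f_src = √((1+β)/(1−β)) = 2.80  ⇒  (1+β)/(1−β) = 7.8400
β = |1 − D²|/(1 + D²) = |1 − 7.8400|/(1 + 7.8400) = 0.774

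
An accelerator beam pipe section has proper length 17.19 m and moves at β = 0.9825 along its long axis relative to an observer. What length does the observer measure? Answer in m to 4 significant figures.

L ≈ 3.202 m

γ = 1/√(1 − 0.9825²) = 5.36876
Length contraction: L = L₀/γ = 17.19/5.36876 = 3.202 m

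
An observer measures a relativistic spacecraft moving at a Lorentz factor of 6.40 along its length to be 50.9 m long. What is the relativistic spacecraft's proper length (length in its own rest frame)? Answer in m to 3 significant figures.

γ = 6.40 (given)
L₀ = γL = 6.40 × 50.9 = 326 m

L₀ ≈ 326 m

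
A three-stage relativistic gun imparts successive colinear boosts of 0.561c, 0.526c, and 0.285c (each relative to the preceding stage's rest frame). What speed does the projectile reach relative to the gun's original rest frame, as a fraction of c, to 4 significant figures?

Compose boost 2: (0.526 + 0.561)/(1 + 0.526×0.561) = 1.087/1.29509 = 0.839327
Compose boost 3: (0.285 + 0.839327)/(1 + 0.285×0.839327) = 1.12433/1.23921 = 0.9073

u ≈ 0.9073c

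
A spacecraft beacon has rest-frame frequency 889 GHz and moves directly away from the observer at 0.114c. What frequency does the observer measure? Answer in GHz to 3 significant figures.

f_obs ≈ 793 GHz

Relativistic Doppler: f_obs = f_src √((1−β)/(1+β))
= 889 × √(0.88600/1.1140) = 889 × 0.89181 = 793 GHz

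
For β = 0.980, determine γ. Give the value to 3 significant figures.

γ = 1/√(1 − β²) = 1/√(1 − 0.980²) = 1/√(0.039600) = 5.03

γ ≈ 5.03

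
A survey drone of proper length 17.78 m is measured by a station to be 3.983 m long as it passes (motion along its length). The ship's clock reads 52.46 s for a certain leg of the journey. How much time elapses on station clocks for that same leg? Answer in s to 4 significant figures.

Length contraction ⇒ γ = L₀/L = 17.78/3.983 = 4.46397
Time dilation: Δt = γτ₀ = 4.46397 × 52.46 s = 234.2 s

Δt ≈ 234.2 s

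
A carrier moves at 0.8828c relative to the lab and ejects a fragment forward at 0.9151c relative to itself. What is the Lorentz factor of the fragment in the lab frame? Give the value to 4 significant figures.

γ ≈ 9.544

u_lab = (0.9151 + 0.8828)/(1 + 0.9151×0.8828) = 1.7979/1.807850 = 0.9944961
γ = 1/√(1 − 0.9944961²) = 9.544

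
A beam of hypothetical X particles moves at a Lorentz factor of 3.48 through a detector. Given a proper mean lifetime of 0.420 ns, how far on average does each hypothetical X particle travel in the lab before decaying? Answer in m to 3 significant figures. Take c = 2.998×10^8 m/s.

d ≈ 0.420 m

β = √(1 − 1/γ²) = √(1 − 1/3.48²) = 0.95782
Dilated lifetime: Δt = γτ₀ = 3.48 × 0.420 ns = 1.4616 ns
d = vΔt = 0.95782c × 1.4616 ns = 2.8716×10^8 m/s × 1.4616×10^-9 s = 0.420 m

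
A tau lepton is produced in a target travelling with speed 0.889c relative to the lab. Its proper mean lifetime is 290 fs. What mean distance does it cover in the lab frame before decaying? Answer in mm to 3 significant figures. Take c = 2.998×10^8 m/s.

γ = 1/√(1 − 0.889²) = 2.1838
Dilated lifetime: Δt = γτ₀ = 2.1838 × 290 fs = 633.32 fs
d = vΔt = 0.889c × 633.32 fs = 2.6652×10^8 m/s × 6.3332×10^-13 s = 0.169 mm

d ≈ 0.169 mm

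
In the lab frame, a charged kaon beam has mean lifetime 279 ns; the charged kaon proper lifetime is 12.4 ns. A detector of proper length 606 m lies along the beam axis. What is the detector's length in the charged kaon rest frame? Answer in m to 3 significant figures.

Time dilation ⇒ γ = Δt/τ₀ = 279/12.4 = 22.500
Length contraction: L = L₀/γ = 606/22.500 = 26.9 m

L ≈ 26.9 m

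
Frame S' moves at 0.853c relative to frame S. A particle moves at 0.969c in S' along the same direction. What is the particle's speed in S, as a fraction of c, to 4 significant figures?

Relativistic velocity addition: u = (u' + v)/(1 + u'v/c²)
= (0.969 + 0.853)/(1 + 0.969×0.853) = 1.822/1.82656 = 0.9975

u ≈ 0.9975c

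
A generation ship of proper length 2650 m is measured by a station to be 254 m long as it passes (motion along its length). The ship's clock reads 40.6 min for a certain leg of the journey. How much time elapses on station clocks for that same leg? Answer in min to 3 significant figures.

Length contraction ⇒ γ = L₀/L = 2650/254 = 10.433
Time dilation: Δt = γτ₀ = 10.433 × 40.6 min = 424 min

Δt ≈ 424 min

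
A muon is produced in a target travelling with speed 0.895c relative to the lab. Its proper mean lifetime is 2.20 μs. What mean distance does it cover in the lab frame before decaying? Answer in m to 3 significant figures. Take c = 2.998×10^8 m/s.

d ≈ 1320 m

γ = 1/√(1 − 0.895²) = 2.2418
Dilated lifetime: Δt = γτ₀ = 2.2418 × 2.20 μs = 4.9320 μs
d = vΔt = 0.895c × 4.9320 μs = 2.6832×10^8 m/s × 4.9320×10^-6 s = 1320 m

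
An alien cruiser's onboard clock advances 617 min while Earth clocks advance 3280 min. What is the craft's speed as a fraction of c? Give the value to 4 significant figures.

β ≈ 0.9821

γ = Δt/τ₀ = 3280/617 = 5.31605
β = √(1 − 1/γ²) = √(1 − 1/5.31605²) = 0.9821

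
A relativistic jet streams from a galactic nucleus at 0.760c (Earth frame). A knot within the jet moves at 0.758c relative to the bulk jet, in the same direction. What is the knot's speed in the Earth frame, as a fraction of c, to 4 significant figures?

Relativistic velocity addition: u = (u' + v)/(1 + u'v/c²)
= (0.758 + 0.760)/(1 + 0.758×0.760) = 1.518/1.57608 = 0.9631

u ≈ 0.9631c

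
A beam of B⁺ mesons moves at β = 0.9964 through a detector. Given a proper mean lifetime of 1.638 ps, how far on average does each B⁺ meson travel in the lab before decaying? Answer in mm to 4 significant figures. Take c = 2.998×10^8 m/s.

γ = 1/√(1 − 0.9964²) = 11.7957
Dilated lifetime: Δt = γτ₀ = 11.7957 × 1.638 ps = 19.3214 ps
d = vΔt = 0.9964c × 19.3214 ps = 2.98721×10^8 m/s × 1.93214×10^-11 s = 5.772 mm

d ≈ 5.772 mm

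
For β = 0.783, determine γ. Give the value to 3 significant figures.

γ = 1/√(1 − β²) = 1/√(1 − 0.783²) = 1/√(0.38691) = 1.61

γ ≈ 1.61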